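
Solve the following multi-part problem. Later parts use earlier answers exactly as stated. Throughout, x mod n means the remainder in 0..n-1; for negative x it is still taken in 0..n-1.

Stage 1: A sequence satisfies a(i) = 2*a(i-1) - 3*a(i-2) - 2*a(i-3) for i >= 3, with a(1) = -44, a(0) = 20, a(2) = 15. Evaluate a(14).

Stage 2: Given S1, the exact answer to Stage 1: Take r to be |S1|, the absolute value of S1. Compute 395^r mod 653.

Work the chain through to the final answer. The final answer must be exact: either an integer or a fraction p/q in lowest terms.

476

Stage 1: a(3) = 2*(15) - 3*(-44) - 2*(20) = 122; iterating: a(3)=122, a(4)=287, a(5)=178, a(6)=-749, a(7)=-2606, a(8)=-3321, a(9)=2674, a(10)=20523, a(11)=39666, a(12)=12415, a(13)=-135214, a(14)=-387005; answer -387005
Stage 2: S1 = -387005; r = 387005; squarings mod 653: 395^1=395, 395^2=611, 395^4=458, 395^8=151, 395^16=599, 395^32=304, 395^64=343, 395^128=109, 395^256=127, 395^512=457, 395^1024=542, 395^2048=567, 395^4096=213, 395^8192=312, 395^16384=47, 395^32768=250, 395^65536=465, 395^131072=82, 395^262144=194; 395^387005 = 395^1 * 395^4 * 395^8 * 395^16 * 395^32 * 395^128 * 395^256 * 395^512 * 395^1024 * 395^8192 * 395^16384 * 395^32768 * 395^65536 * 395^262144 = 476 (mod 653); answer 476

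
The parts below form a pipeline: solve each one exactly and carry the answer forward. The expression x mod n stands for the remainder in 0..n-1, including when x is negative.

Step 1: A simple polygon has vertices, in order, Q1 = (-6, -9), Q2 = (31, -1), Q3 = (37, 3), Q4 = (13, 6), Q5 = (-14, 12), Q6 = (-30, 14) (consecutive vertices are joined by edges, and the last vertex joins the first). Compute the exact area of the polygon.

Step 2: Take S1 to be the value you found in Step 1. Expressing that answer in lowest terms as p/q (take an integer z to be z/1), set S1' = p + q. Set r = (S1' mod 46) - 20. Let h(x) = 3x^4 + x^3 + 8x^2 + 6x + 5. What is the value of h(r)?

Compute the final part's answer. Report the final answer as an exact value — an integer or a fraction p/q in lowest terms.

Step 1: cross terms: (-6*-1 - 31*-9)=285, (31*3 - 37*-1)=130, (37*6 - 13*3)=183, (13*12 - -14*6)=240, (-14*14 - -30*12)=164, (-30*-9 - -6*14)=354; twice the area = |1356| = 1356; area = 678; answer 678
Step 2: S1 = 678; threaded value p + q = 679; r = 15; 3*(15)^4 + 1*(15)^3 + 8*(15)^2 + 6*(15)^1 + 5 = (151875) + (3375) + (1800) + (90) + (5) = 157145; answer 157145

157145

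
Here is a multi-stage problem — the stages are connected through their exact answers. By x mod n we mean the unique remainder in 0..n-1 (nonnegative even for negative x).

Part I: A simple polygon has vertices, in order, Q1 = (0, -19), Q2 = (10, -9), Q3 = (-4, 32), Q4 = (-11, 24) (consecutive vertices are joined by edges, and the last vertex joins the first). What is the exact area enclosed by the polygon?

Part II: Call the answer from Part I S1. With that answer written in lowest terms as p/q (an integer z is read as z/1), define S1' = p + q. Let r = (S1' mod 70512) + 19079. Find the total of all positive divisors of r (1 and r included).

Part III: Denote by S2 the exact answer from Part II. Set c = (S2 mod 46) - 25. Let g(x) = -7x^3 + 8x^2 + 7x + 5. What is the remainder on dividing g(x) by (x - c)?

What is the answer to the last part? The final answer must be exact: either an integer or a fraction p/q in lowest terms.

Part I: cross terms: (0*-9 - 10*-19)=190, (10*32 - -4*-9)=284, (-4*24 - -11*32)=256, (-11*-19 - 0*24)=209; twice the area = |939| = 939; area = 939/2; answer 939/2
Part II: S1 = 939/2; threaded value p + q = 941; r = 20020; 20020 = 2^2 * 5 * 7 * 11 * 13; sigma = (1 + 2 + 4) * (1 + 5) * (1 + 7) * (1 + 11) * (1 + 13) = 7 * 6 * 8 * 12 * 14 = 56448; answer 56448
Part III: S2 = 56448; c = -19; remainder = value at the root: -7*(-19)^3 + 8*(-19)^2 + 7*(-19)^1 + 5 = (48013) + (2888) + (-133) + (5) = 50773; answer 50773

50773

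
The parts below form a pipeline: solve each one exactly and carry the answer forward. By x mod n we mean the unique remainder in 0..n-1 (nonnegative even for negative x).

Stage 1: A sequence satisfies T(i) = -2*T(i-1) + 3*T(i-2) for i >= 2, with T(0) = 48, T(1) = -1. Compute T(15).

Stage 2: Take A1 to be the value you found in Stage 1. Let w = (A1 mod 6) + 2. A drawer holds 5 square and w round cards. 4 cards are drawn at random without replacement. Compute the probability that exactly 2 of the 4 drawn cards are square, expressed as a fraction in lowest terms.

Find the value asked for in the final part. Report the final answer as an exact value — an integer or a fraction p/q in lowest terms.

Stage 1: T(2) = -2*(-1) + 3*(48) = 146; iterating: T(2)=146, T(3)=-295, T(4)=1028, T(5)=-2941, T(6)=8966, T(7)=-26755, T(8)=80408, T(9)=-241081, T(10)=723386, T(11)=-2170015, T(12)=6510188, T(13)=-19530421, T(14)=58591406, T(15)=-175774075; answer -175774075
Stage 2: A1 = -175774075; w = 7; total draws C(12,4) = 495; favorable C(5,2)*C(7,2) = 210; P = 14/33; answer 14/33

14/33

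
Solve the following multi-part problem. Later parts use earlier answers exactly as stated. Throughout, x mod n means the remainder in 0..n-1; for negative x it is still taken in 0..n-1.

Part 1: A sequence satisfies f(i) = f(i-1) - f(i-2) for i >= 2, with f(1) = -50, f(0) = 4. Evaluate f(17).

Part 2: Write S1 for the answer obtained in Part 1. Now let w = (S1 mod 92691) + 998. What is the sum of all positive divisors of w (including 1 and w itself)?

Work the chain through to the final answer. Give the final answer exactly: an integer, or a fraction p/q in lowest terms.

1848

Part 1: f(2) = 1*(-50) - 1*(4) = -54; iterating: f(2)=-54, f(3)=-4, f(4)=50, f(5)=54, f(6)=4, f(7)=-50, f(8)=-54, f(9)=-4, f(10)=50, f(11)=54, f(12)=4, f(13)=-50, f(14)=-54, f(15)=-4, f(16)=50, f(17)=54; answer 54
Part 2: S1 = 54; w = 1052; 1052 = 2^2 * 263; sigma = (1 + 2 + 4) * (1 + 263) = 7 * 264 = 1848; answer 1848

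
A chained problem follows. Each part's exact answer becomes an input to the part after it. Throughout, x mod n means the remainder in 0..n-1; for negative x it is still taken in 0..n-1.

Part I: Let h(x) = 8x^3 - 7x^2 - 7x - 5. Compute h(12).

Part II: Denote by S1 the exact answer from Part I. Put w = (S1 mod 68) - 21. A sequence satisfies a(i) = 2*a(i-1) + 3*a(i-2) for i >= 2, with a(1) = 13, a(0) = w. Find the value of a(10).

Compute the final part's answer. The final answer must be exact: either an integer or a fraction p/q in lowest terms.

Part I: 8*(12)^3 - 7*(12)^2 - 7*(12)^1 - 5 = (13824) + (-1008) + (-84) + (-5) = 12727; answer 12727
Part II: S1 = 12727; w = -10; a(2) = 2*(13) + 3*(-10) = -4; iterating: a(2)=-4, a(3)=31, a(4)=50, a(5)=193, a(6)=536, a(7)=1651, a(8)=4910, a(9)=14773, a(10)=44276; answer 44276

44276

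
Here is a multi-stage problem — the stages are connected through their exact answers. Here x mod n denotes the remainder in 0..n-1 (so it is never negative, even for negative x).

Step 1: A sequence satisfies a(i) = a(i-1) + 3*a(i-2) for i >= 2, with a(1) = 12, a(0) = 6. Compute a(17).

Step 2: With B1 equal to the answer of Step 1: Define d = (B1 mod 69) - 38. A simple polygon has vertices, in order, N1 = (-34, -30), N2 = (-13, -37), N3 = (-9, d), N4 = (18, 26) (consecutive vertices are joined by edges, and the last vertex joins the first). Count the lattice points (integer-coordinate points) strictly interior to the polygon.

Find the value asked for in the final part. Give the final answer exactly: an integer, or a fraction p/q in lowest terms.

673

Step 1: a(2) = 1*(12) + 3*(6) = 30; iterating: a(2)=30, a(3)=66, a(4)=156, a(5)=354, a(6)=822, a(7)=1884, a(8)=4350, a(9)=10002, a(10)=23052, a(11)=53058, a(12)=122214, a(13)=281388, a(14)=648030, a(15)=1492194, a(16)=3436284, a(17)=7912866; answer 7912866
Step 2: B1 = 7912866; d = -23; cross terms: (-34*-37 - -13*-30)=868, (-13*-23 - -9*-37)=-34, (-9*26 - 18*-23)=180, (18*-30 - -34*26)=344; twice the area = |1358| = 1358; area = 679; boundary points = 7 + 2 + 1 + 4 = 14; strictly interior points = area - boundary/2 + 1 = 673; answer 673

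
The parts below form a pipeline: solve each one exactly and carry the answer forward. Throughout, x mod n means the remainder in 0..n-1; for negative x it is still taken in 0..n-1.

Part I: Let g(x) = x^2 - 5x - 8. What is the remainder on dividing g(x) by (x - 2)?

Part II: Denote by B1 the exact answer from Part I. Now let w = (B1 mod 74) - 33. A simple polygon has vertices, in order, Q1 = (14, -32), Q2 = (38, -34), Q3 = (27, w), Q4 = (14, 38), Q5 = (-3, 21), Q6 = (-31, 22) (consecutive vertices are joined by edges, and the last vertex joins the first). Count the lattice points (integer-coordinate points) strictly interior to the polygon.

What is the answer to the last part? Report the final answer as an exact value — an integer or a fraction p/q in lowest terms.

2490

Part I: remainder = value at the root: 1*(2)^2 - 5*(2)^1 - 8 = (4) + (-10) + (-8) = -14; answer -14
Part II: B1 = -14; w = 27; cross terms: (14*-34 - 38*-32)=740, (38*27 - 27*-34)=1944, (27*38 - 14*27)=648, (14*21 - -3*38)=408, (-3*22 - -31*21)=585, (-31*-32 - 14*22)=684; twice the area = |5009| = 5009; area = 5009/2; boundary points = 2 + 1 + 1 + 17 + 1 + 9 = 31; strictly interior points = area - boundary/2 + 1 = 2490; answer 2490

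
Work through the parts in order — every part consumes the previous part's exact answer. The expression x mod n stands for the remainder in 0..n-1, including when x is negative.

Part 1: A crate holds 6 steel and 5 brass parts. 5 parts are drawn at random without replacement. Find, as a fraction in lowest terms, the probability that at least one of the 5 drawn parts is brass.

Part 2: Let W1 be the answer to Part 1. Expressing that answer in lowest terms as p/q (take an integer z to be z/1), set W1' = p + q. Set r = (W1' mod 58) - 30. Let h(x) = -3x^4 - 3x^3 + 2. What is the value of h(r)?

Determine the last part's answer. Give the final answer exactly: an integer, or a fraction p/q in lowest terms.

Part 1: total draws C(11,5) = 462; complement C(6,5) = 6; favorable 462 - 6 = 456; P = 76/77; answer 76/77
Part 2: W1 = 76/77; threaded value p + q = 153; r = 7; -3*(7)^4 - 3*(7)^3 + 2 = (-7203) + (-1029) + (2) = -8230; answer -8230

-8230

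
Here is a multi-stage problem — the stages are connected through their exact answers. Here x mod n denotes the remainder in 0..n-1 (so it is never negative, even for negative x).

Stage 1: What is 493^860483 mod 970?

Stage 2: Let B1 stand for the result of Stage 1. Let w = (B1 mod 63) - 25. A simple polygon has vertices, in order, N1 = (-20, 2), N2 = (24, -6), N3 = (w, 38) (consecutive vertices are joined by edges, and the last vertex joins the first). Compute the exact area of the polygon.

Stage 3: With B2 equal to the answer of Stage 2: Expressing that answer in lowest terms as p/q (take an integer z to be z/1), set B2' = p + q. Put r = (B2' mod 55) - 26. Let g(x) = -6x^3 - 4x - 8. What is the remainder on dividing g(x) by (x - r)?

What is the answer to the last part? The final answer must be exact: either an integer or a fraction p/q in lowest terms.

Stage 1: squarings mod 970: 493^1=493, 493^2=549, 493^4=701, 493^8=581, 493^16=1, 493^32=1, 493^64=1, 493^128=1, 493^256=1, 493^512=1, 493^1024=1, 493^2048=1, 493^4096=1, 493^8192=1, 493^16384=1, 493^32768=1, 493^65536=1, 493^131072=1, 493^262144=1, 493^524288=1; 493^860483 = 493^1 * 493^2 * 493^64 * 493^256 * 493^8192 * 493^65536 * 493^262144 * 493^524288 = 27 (mod 970); answer 27
Stage 2: B1 = 27; w = 2; cross terms: (-20*-6 - 24*2)=72, (24*38 - 2*-6)=924, (2*2 - -20*38)=764; twice the area = |1760| = 1760; area = 880; answer 880
Stage 3: B2 = 880; threaded value p + q = 881; r = -25; remainder = value at the root: -6*(-25)^3 - 4*(-25)^1 - 8 = (93750) + (100) + (-8) = 93842; answer 93842

93842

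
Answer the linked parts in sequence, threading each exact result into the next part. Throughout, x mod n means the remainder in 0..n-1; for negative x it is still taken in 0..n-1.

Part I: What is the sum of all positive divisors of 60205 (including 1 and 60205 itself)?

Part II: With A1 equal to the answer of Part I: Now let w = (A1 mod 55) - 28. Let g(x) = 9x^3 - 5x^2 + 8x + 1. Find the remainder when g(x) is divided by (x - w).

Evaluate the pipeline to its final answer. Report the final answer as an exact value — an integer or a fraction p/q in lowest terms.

Part I: 60205 = 5 * 12041; sigma = (1 + 5) * (1 + 12041) = 6 * 12042 = 72252; answer 72252
Part II: A1 = 72252; w = 9; remainder = value at the root: 9*(9)^3 - 5*(9)^2 + 8*(9)^1 + 1 = (6561) + (-405) + (72) + (1) = 6229; answer 6229

6229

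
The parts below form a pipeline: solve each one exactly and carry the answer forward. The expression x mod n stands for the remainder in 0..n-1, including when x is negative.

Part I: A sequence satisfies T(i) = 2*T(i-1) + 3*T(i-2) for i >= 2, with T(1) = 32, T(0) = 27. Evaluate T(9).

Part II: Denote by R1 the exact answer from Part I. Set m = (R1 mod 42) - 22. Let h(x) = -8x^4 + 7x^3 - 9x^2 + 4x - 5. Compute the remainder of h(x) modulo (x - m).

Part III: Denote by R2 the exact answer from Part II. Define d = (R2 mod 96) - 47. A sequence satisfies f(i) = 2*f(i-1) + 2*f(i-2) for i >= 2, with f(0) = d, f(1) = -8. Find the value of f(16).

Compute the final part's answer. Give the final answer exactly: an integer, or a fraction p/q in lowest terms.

Part I: T(2) = 2*(32) + 3*(27) = 145; iterating: T(2)=145, T(3)=386, T(4)=1207, T(5)=3572, T(6)=10765, T(7)=32246, T(8)=96787, T(9)=290312; answer 290312
Part II: R1 = 290312; m = -14; remainder = value at the root: -8*(-14)^4 + 7*(-14)^3 - 9*(-14)^2 + 4*(-14)^1 - 5 = (-307328) + (-19208) + (-1764) + (-56) + (-5) = -328361; answer -328361
Part III: R2 = -328361; d = 8; f(2) = 2*(-8) + 2*(8) = 0; iterating: f(2)=0, f(3)=-16, f(4)=-32, f(5)=-96, f(6)=-256, f(7)=-704, f(8)=-1920, f(9)=-5248, f(10)=-14336, f(11)=-39168, f(12)=-107008, f(13)=-292352, f(14)=-798720, f(15)=-2182144, f(16)=-5961728; answer -5961728

-5961728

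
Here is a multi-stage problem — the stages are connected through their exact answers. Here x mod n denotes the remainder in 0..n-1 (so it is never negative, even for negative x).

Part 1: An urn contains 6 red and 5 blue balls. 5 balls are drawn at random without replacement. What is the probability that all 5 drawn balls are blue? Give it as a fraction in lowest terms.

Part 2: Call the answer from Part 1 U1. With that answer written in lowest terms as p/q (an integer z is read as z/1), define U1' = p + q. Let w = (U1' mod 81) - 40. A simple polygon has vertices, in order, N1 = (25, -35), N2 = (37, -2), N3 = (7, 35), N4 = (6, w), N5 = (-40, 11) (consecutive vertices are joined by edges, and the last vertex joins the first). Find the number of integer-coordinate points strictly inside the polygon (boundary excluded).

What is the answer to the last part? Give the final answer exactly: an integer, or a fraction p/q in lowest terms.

Part 1: total draws C(11,5) = 462; favorable C(5,5) = 1; P = 1/462; answer 1/462
Part 2: U1 = 1/462; threaded value p + q = 463; w = 18; cross terms: (25*-2 - 37*-35)=1245, (37*35 - 7*-2)=1309, (7*18 - 6*35)=-84, (6*11 - -40*18)=786, (-40*-35 - 25*11)=1125; twice the area = |4381| = 4381; area = 4381/2; boundary points = 3 + 1 + 1 + 1 + 1 = 7; strictly interior points = area - boundary/2 + 1 = 2188; answer 2188

2188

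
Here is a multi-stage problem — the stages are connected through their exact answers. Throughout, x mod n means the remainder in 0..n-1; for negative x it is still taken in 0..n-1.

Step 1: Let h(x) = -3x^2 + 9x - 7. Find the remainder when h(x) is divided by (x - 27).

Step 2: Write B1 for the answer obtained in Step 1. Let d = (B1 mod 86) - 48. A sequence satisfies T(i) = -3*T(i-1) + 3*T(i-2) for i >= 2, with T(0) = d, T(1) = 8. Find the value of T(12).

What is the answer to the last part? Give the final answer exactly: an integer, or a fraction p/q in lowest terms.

-47376981

Step 1: remainder = value at the root: -3*(27)^2 + 9*(27)^1 - 7 = (-2187) + (243) + (-7) = -1951; answer -1951
Step 2: B1 = -1951; d = -21; T(2) = -3*(8) + 3*(-21) = -87; iterating: T(2)=-87, T(3)=285, T(4)=-1116, T(5)=4203, T(6)=-15957, T(7)=60480, T(8)=-229311, T(9)=869373, T(10)=-3296052, T(11)=12496275, T(12)=-47376981; answer -47376981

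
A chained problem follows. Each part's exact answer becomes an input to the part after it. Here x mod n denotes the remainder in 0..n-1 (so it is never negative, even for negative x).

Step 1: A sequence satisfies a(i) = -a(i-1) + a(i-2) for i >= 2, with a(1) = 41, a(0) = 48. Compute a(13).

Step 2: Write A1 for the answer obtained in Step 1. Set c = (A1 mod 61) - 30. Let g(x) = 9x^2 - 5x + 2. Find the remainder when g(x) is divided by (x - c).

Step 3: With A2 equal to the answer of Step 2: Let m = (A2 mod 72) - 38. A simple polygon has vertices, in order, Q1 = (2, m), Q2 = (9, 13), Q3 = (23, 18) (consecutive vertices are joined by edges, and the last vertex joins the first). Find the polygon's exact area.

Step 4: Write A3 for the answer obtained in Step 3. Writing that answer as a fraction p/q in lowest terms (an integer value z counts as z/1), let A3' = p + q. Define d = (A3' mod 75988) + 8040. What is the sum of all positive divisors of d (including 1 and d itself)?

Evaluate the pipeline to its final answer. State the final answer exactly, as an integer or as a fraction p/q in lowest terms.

Step 1: a(2) = -1*(41) + 1*(48) = 7; iterating: a(2)=7, a(3)=34, a(4)=-27, a(5)=61, a(6)=-88, a(7)=149, a(8)=-237, a(9)=386, a(10)=-623, a(11)=1009, a(12)=-1632, a(13)=2641; answer 2641
Step 2: A1 = 2641; c = -12; remainder = value at the root: 9*(-12)^2 - 5*(-12)^1 + 2 = (1296) + (60) + (2) = 1358; answer 1358
Step 3: A2 = 1358; m = 24; cross terms: (2*13 - 9*24)=-190, (9*18 - 23*13)=-137, (23*24 - 2*18)=516; twice the area = |189| = 189; area = 189/2; answer 189/2
Step 4: A3 = 189/2; threaded value p + q = 191; d = 8231; 8231 is prime, so its only divisors are 1 and 8231; sigma = 1 + 8231 = 8232; answer 8232

8232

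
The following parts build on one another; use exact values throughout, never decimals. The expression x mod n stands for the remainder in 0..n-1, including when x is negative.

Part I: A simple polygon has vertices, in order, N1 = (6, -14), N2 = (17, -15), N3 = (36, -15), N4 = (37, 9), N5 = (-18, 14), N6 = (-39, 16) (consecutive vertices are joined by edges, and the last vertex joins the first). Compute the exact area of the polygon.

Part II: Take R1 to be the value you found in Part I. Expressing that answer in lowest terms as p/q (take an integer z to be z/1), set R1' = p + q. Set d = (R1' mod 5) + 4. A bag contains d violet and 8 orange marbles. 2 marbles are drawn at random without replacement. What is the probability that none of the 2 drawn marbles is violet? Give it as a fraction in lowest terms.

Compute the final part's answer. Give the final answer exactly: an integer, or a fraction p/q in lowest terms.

Part I: cross terms: (6*-15 - 17*-14)=148, (17*-15 - 36*-15)=285, (36*9 - 37*-15)=879, (37*14 - -18*9)=680, (-18*16 - -39*14)=258, (-39*-14 - 6*16)=450; twice the area = |2700| = 2700; area = 1350; answer 1350
Part II: R1 = 1350; threaded value p + q = 1351; d = 5; total draws C(13,2) = 78; favorable C(8,2) = 28; P = 14/39; answer 14/39

14/39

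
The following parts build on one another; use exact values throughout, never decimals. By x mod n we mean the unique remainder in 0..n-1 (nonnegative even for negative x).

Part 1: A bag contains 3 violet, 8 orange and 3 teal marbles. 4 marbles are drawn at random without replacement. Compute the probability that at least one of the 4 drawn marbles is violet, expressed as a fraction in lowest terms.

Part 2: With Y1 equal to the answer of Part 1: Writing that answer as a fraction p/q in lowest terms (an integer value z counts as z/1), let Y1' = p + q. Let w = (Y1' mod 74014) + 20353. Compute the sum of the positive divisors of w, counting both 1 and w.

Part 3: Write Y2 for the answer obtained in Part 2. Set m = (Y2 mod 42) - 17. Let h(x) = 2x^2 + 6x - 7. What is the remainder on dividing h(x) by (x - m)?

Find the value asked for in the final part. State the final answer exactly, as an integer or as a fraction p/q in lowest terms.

409

Part 1: total draws C(14,4) = 1001; complement C(11,4) = 330; favorable 1001 - 330 = 671; P = 61/91; answer 61/91
Part 2: Y1 = 61/91; threaded value p + q = 152; w = 20505; 20505 = 3 * 5 * 1367; sigma = (1 + 3) * (1 + 5) * (1 + 1367) = 4 * 6 * 1368 = 32832; answer 32832
Part 3: Y2 = 32832; m = 13; remainder = value at the root: 2*(13)^2 + 6*(13)^1 - 7 = (338) + (78) + (-7) = 409; answer 409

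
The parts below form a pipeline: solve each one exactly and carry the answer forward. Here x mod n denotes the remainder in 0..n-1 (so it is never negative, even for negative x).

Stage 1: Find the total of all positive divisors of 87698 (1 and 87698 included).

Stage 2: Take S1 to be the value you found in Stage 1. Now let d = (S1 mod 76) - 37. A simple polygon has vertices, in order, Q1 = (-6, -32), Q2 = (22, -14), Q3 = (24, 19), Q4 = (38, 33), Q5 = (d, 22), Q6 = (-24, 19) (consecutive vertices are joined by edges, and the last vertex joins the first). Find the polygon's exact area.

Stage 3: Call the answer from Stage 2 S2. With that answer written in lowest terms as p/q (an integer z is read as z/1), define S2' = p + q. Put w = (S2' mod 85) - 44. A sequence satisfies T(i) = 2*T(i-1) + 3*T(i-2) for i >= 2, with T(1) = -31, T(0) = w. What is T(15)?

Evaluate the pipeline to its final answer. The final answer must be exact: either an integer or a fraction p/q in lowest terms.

-229582495

Stage 1: 87698 = 2 * 13 * 3373; sigma = (1 + 2) * (1 + 13) * (1 + 3373) = 3 * 14 * 3374 = 141708; answer 141708
Stage 2: S1 = 141708; d = 7; cross terms: (-6*-14 - 22*-32)=788, (22*19 - 24*-14)=754, (24*33 - 38*19)=70, (38*22 - 7*33)=605, (7*19 - -24*22)=661, (-24*-32 - -6*19)=882; twice the area = |3760| = 3760; area = 1880; answer 1880
Stage 3: S2 = 1880; threaded value p + q = 1881; w = -33; T(2) = 2*(-31) + 3*(-33) = -161; iterating: T(2)=-161, T(3)=-415, T(4)=-1313, T(5)=-3871, T(6)=-11681, T(7)=-34975, T(8)=-104993, T(9)=-314911, T(10)=-944801, T(11)=-2834335, T(12)=-8503073, T(13)=-25509151, T(14)=-76527521, T(15)=-229582495; answer -229582495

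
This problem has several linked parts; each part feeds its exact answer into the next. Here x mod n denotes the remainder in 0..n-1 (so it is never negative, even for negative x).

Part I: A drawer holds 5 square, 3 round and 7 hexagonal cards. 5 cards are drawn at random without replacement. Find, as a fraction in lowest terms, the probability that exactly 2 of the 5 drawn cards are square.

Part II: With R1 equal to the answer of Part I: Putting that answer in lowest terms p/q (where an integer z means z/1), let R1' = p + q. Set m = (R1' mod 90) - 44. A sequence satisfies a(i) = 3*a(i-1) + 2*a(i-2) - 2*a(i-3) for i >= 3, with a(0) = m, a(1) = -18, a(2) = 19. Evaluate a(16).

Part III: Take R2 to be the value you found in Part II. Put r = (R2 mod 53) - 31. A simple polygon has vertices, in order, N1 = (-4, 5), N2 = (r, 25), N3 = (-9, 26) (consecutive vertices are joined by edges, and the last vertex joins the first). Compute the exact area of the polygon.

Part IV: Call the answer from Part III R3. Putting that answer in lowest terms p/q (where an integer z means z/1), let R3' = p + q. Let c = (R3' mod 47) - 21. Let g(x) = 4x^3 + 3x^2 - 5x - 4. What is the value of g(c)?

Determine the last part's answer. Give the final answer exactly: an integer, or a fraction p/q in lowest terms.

546

Part I: total draws C(15,5) = 3003; favorable C(5,2)*C(10,3) = 1200; P = 400/1001; answer 400/1001
Part II: R1 = 400/1001; threaded value p + q = 1401; m = 7; a(3) = 3*(19) + 2*(-18) - 2*(7) = 7; iterating: a(3)=7, a(4)=95, a(5)=261, a(6)=959, a(7)=3209, a(8)=11023, a(9)=37569, a(10)=128335, a(11)=438097, a(12)=1495823, a(13)=5106993, a(14)=17436431, a(15)=59531633, a(16)=203253775; answer 203253775
Part III: R2 = 203253775; r = 16; cross terms: (-4*25 - 16*5)=-180, (16*26 - -9*25)=641, (-9*5 - -4*26)=59; twice the area = |520| = 520; area = 260; answer 260
Part IV: R3 = 260; threaded value p + q = 261; c = 5; 4*(5)^3 + 3*(5)^2 - 5*(5)^1 - 4 = (500) + (75) + (-25) + (-4) = 546; answer 546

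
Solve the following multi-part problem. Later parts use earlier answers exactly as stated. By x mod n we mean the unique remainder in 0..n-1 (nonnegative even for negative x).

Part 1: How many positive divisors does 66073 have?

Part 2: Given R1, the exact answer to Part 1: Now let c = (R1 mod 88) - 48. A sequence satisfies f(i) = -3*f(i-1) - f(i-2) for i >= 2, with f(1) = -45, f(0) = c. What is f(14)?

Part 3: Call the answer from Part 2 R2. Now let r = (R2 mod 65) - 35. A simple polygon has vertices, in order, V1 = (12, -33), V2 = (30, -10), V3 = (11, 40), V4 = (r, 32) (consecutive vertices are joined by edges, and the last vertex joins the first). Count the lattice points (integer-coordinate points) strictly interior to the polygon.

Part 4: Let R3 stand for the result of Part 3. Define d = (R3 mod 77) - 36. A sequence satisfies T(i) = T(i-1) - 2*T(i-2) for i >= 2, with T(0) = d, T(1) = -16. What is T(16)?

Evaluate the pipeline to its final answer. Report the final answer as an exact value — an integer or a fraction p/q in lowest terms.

Part 1: 66073 = 7 * 9439; number of divisors = (1+1) * (1+1) = 4; answer 4
Part 2: R1 = 4; c = -44; f(2) = -3*(-45) - 1*(-44) = 179; iterating: f(2)=179, f(3)=-492, f(4)=1297, f(5)=-3399, f(6)=8900, f(7)=-23301, f(8)=61003, f(9)=-159708, f(10)=418121, f(11)=-1094655, f(12)=2865844, f(13)=-7502877, f(14)=19642787; answer 19642787
Part 3: R2 = 19642787; r = 12; cross terms: (12*-10 - 30*-33)=870, (30*40 - 11*-10)=1310, (11*32 - 12*40)=-128, (12*-33 - 12*32)=-780; twice the area = |1272| = 1272; area = 636; boundary points = 1 + 1 + 1 + 65 = 68; strictly interior points = area - boundary/2 + 1 = 603; answer 603
Part 4: R3 = 603; d = 28; T(2) = 1*(-16) - 2*(28) = -72; iterating: T(2)=-72, T(3)=-40, T(4)=104, T(5)=184, T(6)=-24, T(7)=-392, T(8)=-344, T(9)=440, T(10)=1128, T(11)=248, T(12)=-2008, T(13)=-2504, T(14)=1512, T(15)=6520, T(16)=3496; answer 3496

3496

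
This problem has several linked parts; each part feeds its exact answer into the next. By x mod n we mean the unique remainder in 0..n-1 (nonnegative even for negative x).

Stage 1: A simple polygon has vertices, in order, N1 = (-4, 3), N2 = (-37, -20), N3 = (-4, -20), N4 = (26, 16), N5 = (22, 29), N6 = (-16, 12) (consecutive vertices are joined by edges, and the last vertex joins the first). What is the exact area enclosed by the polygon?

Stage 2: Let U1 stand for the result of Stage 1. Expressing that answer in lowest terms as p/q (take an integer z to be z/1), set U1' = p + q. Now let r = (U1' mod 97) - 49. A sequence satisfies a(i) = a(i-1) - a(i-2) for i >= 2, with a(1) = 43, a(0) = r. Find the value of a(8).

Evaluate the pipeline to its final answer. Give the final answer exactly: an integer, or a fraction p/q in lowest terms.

Stage 1: cross terms: (-4*-20 - -37*3)=191, (-37*-20 - -4*-20)=660, (-4*16 - 26*-20)=456, (26*29 - 22*16)=402, (22*12 - -16*29)=728, (-16*3 - -4*12)=0; twice the area = |2437| = 2437; area = 2437/2; answer 2437/2
Stage 2: U1 = 2437/2; threaded value p + q = 2439; r = -35; a(2) = 1*(43) - 1*(-35) = 78; iterating: a(2)=78, a(3)=35, a(4)=-43, a(5)=-78, a(6)=-35, a(7)=43, a(8)=78; answer 78

78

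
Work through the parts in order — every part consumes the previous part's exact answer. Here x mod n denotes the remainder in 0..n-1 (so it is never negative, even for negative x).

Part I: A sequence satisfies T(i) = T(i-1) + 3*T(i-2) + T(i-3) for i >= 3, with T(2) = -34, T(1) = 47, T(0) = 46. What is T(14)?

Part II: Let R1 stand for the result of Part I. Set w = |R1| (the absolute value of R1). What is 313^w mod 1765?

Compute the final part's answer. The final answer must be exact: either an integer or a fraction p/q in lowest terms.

539

Part I: T(3) = 1*(-34) + 3*(47) + 1*(46) = 153; iterating: T(3)=153, T(4)=98, T(5)=523, T(6)=970, T(7)=2637, T(8)=6070, T(9)=14951, T(10)=35798, T(11)=86721, T(12)=209066, T(13)=505027, T(14)=1218946; answer 1218946
Part II: R1 = 1218946; w = 1218946; squarings mod 1765: 313^1=313, 313^2=894, 313^4=1456, 313^8=171, 313^16=1001, 313^32=1246, 313^64=1081, 313^128=131, 313^256=1276, 313^512=846, 313^1024=891, 313^2048=1396, 313^4096=256, 313^8192=231, 313^16384=411, 313^32768=1246, 313^65536=1081, 313^131072=131, 313^262144=1276, 313^524288=846, 313^1048576=891; 313^1218946 = 313^2 * 313^128 * 313^256 * 313^2048 * 313^4096 * 313^32768 * 313^131072 * 313^1048576 = 539 (mod 1765); answer 539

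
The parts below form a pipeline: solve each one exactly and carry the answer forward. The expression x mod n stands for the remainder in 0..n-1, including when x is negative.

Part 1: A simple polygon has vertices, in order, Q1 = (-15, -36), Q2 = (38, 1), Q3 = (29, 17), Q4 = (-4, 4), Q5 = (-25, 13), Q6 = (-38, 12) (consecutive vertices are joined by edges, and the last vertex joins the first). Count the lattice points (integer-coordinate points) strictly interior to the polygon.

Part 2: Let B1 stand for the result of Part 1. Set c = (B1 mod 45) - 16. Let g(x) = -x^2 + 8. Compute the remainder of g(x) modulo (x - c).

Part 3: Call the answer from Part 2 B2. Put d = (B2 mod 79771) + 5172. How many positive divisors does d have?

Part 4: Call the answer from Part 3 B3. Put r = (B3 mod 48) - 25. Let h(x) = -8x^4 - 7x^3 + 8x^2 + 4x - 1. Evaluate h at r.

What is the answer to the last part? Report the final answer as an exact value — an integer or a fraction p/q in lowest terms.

Part 1: cross terms: (-15*1 - 38*-36)=1353, (38*17 - 29*1)=617, (29*4 - -4*17)=184, (-4*13 - -25*4)=48, (-25*12 - -38*13)=194, (-38*-36 - -15*12)=1548; twice the area = |3944| = 3944; area = 1972; boundary points = 1 + 1 + 1 + 3 + 1 + 1 = 8; strictly interior points = area - boundary/2 + 1 = 1969; answer 1969
Part 2: B1 = 1969; c = 18; remainder = value at the root: -1*(18)^2 + 8 = (-324) + (8) = -316; answer -316
Part 3: B2 = -316; d = 84627; 84627 = 3^2 * 9403; number of divisors = (2+1) * (1+1) = 6; answer 6
Part 4: B3 = 6; r = -19; -8*(-19)^4 - 7*(-19)^3 + 8*(-19)^2 + 4*(-19)^1 - 1 = (-1042568) + (48013) + (2888) + (-76) + (-1) = -991744; answer -991744

-991744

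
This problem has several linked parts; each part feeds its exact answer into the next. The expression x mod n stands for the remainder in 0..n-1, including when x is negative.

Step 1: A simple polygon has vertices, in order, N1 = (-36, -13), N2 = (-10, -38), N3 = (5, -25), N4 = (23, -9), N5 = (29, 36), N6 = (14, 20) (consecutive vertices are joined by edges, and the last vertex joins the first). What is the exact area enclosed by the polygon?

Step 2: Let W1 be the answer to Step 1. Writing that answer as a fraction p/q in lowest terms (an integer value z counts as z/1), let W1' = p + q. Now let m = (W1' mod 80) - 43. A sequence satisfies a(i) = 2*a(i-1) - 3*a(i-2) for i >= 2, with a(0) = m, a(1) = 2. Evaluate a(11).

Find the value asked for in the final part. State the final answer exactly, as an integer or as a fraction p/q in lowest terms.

1454

Step 1: cross terms: (-36*-38 - -10*-13)=1238, (-10*-25 - 5*-38)=440, (5*-9 - 23*-25)=530, (23*36 - 29*-9)=1089, (29*20 - 14*36)=76, (14*-13 - -36*20)=538; twice the area = |3911| = 3911; area = 3911/2; answer 3911/2
Step 2: W1 = 3911/2; threaded value p + q = 3913; m = 30; a(2) = 2*(2) - 3*(30) = -86; iterating: a(2)=-86, a(3)=-178, a(4)=-98, a(5)=338, a(6)=970, a(7)=926, a(8)=-1058, a(9)=-4894, a(10)=-6614, a(11)=1454; answer 1454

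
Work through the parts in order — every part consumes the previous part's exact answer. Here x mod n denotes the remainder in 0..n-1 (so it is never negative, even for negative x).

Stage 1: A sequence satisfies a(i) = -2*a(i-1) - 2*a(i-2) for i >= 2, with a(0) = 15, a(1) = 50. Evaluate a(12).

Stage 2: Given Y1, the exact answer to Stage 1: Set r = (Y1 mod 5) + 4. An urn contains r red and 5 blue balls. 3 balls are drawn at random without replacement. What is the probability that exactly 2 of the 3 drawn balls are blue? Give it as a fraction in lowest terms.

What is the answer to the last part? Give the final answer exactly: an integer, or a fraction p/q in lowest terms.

10/21

Stage 1: a(2) = -2*(50) - 2*(15) = -130; iterating: a(2)=-130, a(3)=160, a(4)=-60, a(5)=-200, a(6)=520, a(7)=-640, a(8)=240, a(9)=800, a(10)=-2080, a(11)=2560, a(12)=-960; answer -960
Stage 2: Y1 = -960; r = 4; total draws C(9,3) = 84; favorable C(5,2)*C(4,1) = 40; P = 10/21; answer 10/21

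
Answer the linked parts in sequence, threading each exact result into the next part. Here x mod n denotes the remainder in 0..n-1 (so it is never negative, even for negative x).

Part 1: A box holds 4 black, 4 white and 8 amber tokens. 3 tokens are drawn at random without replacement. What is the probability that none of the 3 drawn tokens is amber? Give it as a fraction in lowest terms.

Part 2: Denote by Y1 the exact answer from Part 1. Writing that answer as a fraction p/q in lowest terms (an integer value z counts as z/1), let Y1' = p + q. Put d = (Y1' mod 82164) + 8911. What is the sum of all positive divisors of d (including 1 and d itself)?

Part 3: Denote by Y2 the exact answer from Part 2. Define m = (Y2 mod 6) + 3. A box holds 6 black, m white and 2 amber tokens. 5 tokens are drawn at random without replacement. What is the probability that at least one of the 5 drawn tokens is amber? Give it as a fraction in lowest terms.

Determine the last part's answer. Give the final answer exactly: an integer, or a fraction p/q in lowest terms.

Part 1: total draws C(16,3) = 560; favorable C(8,3) = 56; P = 1/10; answer 1/10
Part 2: Y1 = 1/10; threaded value p + q = 11; d = 8922; 8922 = 2 * 3 * 1487; sigma = (1 + 2) * (1 + 3) * (1 + 1487) = 3 * 4 * 1488 = 17856; answer 17856
Part 3: Y2 = 17856; m = 3; total draws C(11,5) = 462; complement C(9,5) = 126; favorable 462 - 126 = 336; P = 8/11; answer 8/11

8/11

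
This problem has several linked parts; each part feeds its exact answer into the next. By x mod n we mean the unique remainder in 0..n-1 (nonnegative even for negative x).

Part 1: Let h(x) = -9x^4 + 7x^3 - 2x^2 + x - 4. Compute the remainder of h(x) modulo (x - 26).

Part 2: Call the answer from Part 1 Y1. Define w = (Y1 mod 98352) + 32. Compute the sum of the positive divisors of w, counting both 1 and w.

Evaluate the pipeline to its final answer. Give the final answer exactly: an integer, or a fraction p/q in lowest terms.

103740

Part 1: remainder = value at the root: -9*(26)^4 + 7*(26)^3 - 2*(26)^2 + 1*(26)^1 - 4 = (-4112784) + (123032) + (-1352) + (26) + (-4) = -3991082; answer -3991082
Part 2: Y1 = -3991082; w = 41382; 41382 = 2 * 3^2 * 11^2 * 19; sigma = (1 + 2) * (1 + 3 + 9) * (1 + 11 + 121) * (1 + 19) = 3 * 13 * 133 * 20 = 103740; answer 103740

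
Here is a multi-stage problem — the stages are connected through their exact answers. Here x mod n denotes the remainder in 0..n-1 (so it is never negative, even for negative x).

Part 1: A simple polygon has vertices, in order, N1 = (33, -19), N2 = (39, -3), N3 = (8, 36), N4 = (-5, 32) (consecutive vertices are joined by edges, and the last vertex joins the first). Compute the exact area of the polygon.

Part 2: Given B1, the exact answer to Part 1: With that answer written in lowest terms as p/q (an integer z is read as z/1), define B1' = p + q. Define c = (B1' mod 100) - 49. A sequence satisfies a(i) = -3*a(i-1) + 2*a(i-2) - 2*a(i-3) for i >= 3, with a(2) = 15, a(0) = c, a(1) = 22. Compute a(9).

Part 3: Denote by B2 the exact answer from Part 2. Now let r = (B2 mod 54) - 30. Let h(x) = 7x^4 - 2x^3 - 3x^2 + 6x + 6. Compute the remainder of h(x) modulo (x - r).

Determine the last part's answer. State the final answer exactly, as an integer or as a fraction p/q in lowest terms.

16022

Part 1: cross terms: (33*-3 - 39*-19)=642, (39*36 - 8*-3)=1428, (8*32 - -5*36)=436, (-5*-19 - 33*32)=-961; twice the area = |1545| = 1545; area = 1545/2; answer 1545/2
Part 2: B1 = 1545/2; threaded value p + q = 1547; c = -2; a(3) = -3*(15) + 2*(22) - 2*(-2) = 3; iterating: a(3)=3, a(4)=-23, a(5)=45, a(6)=-187, a(7)=697, a(8)=-2555, a(9)=9433; answer 9433
Part 3: B2 = 9433; r = 7; remainder = value at the root: 7*(7)^4 - 2*(7)^3 - 3*(7)^2 + 6*(7)^1 + 6 = (16807) + (-686) + (-147) + (42) + (6) = 16022; answer 16022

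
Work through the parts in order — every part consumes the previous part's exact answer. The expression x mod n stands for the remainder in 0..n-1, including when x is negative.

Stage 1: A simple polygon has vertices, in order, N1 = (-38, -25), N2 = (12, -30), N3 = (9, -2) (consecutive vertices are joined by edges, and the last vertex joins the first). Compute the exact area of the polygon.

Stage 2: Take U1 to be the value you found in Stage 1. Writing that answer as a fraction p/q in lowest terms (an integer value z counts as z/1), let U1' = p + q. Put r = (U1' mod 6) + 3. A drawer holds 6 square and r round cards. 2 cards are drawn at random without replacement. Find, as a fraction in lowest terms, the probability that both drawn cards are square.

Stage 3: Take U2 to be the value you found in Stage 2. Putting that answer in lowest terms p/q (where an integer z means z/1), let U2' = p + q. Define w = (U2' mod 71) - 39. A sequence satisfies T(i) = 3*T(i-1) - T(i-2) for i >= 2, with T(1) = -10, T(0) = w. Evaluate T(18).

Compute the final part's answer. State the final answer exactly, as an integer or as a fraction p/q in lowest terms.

50297525

Stage 1: cross terms: (-38*-30 - 12*-25)=1440, (12*-2 - 9*-30)=246, (9*-25 - -38*-2)=-301; twice the area = |1385| = 1385; area = 1385/2; answer 1385/2
Stage 2: U1 = 1385/2; threaded value p + q = 1387; r = 4; total draws C(10,2) = 45; favorable C(6,2) = 15; P = 1/3; answer 1/3
Stage 3: U2 = 1/3; threaded value p + q = 4; w = -35; T(2) = 3*(-10) - 1*(-35) = 5; iterating: T(2)=5, T(3)=25, T(4)=70, T(5)=185, T(6)=485, T(7)=1270, T(8)=3325, T(9)=8705, T(10)=22790, T(11)=59665, T(12)=156205, T(13)=408950, T(14)=1070645, T(15)=2802985, T(16)=7338310, T(17)=19211945, T(18)=50297525; answer 50297525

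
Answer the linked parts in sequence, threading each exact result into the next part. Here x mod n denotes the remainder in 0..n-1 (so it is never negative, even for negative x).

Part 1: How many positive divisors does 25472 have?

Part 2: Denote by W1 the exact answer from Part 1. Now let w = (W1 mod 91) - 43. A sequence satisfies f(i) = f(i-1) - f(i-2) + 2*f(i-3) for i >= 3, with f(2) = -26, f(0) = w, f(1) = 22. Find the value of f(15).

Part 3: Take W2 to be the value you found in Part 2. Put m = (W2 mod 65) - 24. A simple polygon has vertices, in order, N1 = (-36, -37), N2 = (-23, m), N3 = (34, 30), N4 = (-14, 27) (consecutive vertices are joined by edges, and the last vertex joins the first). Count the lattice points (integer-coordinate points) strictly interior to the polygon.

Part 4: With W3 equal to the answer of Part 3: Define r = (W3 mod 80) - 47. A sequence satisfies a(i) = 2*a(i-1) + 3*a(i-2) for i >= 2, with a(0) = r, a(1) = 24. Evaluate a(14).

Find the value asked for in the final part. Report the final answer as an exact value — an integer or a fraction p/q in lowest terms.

39459495

Part 1: 25472 = 2^7 * 199; number of divisors = (7+1) * (1+1) = 16; answer 16
Part 2: W1 = 16; w = -27; f(3) = 1*(-26) - 1*(22) + 2*(-27) = -102; iterating: f(3)=-102, f(4)=-32, f(5)=18, f(6)=-154, f(7)=-236, f(8)=-46, f(9)=-118, f(10)=-544, f(11)=-518, f(12)=-210, f(13)=-780, f(14)=-1606, f(15)=-1246; answer -1246
Part 3: W2 = -1246; m = 30; cross terms: (-36*30 - -23*-37)=-1931, (-23*30 - 34*30)=-1710, (34*27 - -14*30)=1338, (-14*-37 - -36*27)=1490; twice the area = |-813| = 813; area = 813/2; boundary points = 1 + 57 + 3 + 2 = 63; strictly interior points = area - boundary/2 + 1 = 376; answer 376
Part 4: W3 = 376; r = 9; a(2) = 2*(24) + 3*(9) = 75; iterating: a(2)=75, a(3)=222, a(4)=669, a(5)=2004, a(6)=6015, a(7)=18042, a(8)=54129, a(9)=162384, a(10)=487155, a(11)=1461462, a(12)=4384389, a(13)=13153164, a(14)=39459495; answer 39459495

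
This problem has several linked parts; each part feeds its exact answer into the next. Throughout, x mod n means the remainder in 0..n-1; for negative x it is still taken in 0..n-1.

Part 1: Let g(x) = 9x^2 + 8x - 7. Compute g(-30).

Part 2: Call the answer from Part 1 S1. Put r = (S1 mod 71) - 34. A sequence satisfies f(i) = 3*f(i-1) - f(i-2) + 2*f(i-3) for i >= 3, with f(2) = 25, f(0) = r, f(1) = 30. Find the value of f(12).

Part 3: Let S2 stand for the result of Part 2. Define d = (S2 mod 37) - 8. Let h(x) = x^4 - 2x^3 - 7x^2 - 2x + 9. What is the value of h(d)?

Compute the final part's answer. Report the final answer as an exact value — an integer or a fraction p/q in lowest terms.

Part 1: 9*(-30)^2 + 8*(-30)^1 - 7 = (8100) + (-240) + (-7) = 7853; answer 7853
Part 2: S1 = 7853; r = 9; f(3) = 3*(25) - 1*(30) + 2*(9) = 63; iterating: f(3)=63, f(4)=224, f(5)=659, f(6)=1879, f(7)=5426, f(8)=15717, f(9)=45483, f(10)=131584, f(11)=380703, f(12)=1101491; answer 1101491
Part 3: S2 = 1101491; d = -7; 1*(-7)^4 - 2*(-7)^3 - 7*(-7)^2 - 2*(-7)^1 + 9 = (2401) + (686) + (-343) + (14) + (9) = 2767; answer 2767

2767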